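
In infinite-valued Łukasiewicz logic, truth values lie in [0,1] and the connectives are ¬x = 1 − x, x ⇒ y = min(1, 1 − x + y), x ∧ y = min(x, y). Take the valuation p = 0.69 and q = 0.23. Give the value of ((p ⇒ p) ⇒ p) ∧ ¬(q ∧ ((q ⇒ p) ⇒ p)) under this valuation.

0.69

p ⇒ p = min(1, 1 − 0.69 + 0.69) = min(1, 1.00) = 1.00
(p ⇒ p) ⇒ p = min(1, 1 − 1.00 + 0.69) = min(1, 0.69) = 0.69
q ⇒ p = min(1, 1 − 0.23 + 0.69) = min(1, 1.46) = 1.00
(q ⇒ p) ⇒ p = min(1, 1 − 1.00 + 0.69) = min(1, 0.69) = 0.69
q ∧ ((q ⇒ p) ⇒ p) = min(0.23, 0.69) = 0.23
¬(q ∧ ((q ⇒ p) ⇒ p)) = 1 − 0.23 = 0.77
((p ⇒ p) ⇒ p) ∧ ¬(q ∧ ((q ⇒ p) ⇒ p)) = min(0.69, 0.77) = 0.69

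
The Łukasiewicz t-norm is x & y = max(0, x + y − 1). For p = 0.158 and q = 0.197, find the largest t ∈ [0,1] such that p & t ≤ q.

1.000

The residuum of the Łukasiewicz t-norm gives the supremum: min(1, 1 − 0.158 + 0.197).
1 − 0.158 + 0.197 = 1.039, so t = min(1, 1.039) = 1.000.
Check: 0.158 & 1.000 = max(0, 0.158) = 0.158 ≤ 0.197.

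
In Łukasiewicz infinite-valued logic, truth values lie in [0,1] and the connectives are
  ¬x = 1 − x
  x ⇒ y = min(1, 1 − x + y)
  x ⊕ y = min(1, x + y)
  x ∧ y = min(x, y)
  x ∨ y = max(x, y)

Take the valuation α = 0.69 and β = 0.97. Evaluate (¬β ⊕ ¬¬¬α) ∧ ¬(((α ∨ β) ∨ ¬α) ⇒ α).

0.28

¬β = 1 − 0.97 = 0.03
¬α = 1 − 0.69 = 0.31
¬¬α = 1 − 0.31 = 0.69
¬¬¬α = 1 − 0.69 = 0.31
¬β ⊕ ¬¬¬α = min(1, 0.03 + 0.31) = min(1, 0.34) = 0.34
α ∨ β = max(0.69, 0.97) = 0.97
(α ∨ β) ∨ ¬α = max(0.97, 0.31) = 0.97
((α ∨ β) ∨ ¬α) ⇒ α = min(1, 1 − 0.97 + 0.69) = min(1, 0.72) = 0.72
¬(((α ∨ β) ∨ ¬α) ⇒ α) = 1 − 0.72 = 0.28
(¬β ⊕ ¬¬¬α) ∧ ¬(((α ∨ β) ∨ ¬α) ⇒ α) = min(0.34, 0.28) = 0.28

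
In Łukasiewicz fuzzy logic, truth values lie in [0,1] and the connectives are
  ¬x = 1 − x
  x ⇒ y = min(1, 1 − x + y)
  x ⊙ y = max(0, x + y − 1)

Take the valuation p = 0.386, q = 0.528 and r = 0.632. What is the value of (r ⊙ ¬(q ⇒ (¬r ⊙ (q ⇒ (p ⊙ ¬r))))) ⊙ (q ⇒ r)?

¬r = 1 − 0.632 = 0.368
p ⊙ ¬r = max(0, 0.386 + 0.368 − 1) = max(0, -0.246) = 0.000
q ⇒ (p ⊙ ¬r) = min(1, 1 − 0.528 + 0.000) = min(1, 0.472) = 0.472
¬r ⊙ (q ⇒ (p ⊙ ¬r)) = max(0, 0.368 + 0.472 − 1) = max(0, -0.160) = 0.000
q ⇒ (¬r ⊙ (q ⇒ (p ⊙ ¬r))) = min(1, 1 − 0.528 + 0.000) = min(1, 0.472) = 0.472
¬(q ⇒ (¬r ⊙ (q ⇒ (p ⊙ ¬r)))) = 1 − 0.472 = 0.528
r ⊙ ¬(q ⇒ (¬r ⊙ (q ⇒ (p ⊙ ¬r)))) = max(0, 0.632 + 0.528 − 1) = max(0, 0.160) = 0.160
q ⇒ r = min(1, 1 − 0.528 + 0.632) = min(1, 1.104) = 1.000
(r ⊙ ¬(q ⇒ (¬r ⊙ (q ⇒ (p ⊙ ¬r))))) ⊙ (q ⇒ r) = max(0, 0.160 + 1.000 − 1) = max(0, 0.160) = 0.160

0.160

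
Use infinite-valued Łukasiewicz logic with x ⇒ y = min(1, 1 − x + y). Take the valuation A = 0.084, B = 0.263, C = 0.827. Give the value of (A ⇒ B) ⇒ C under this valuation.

A ⇒ B = min(1, 1 − 0.084 + 0.263) = min(1, 1.179) = 1.000
(A ⇒ B) ⇒ C = min(1, 1 − 1.000 + 0.827) = min(1, 0.827) = 0.827

0.827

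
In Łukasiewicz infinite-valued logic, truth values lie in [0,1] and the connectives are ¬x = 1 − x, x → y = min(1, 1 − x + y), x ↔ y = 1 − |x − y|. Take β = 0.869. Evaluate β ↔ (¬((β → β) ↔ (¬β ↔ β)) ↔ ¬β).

β → β = min(1, 1 − 0.869 + 0.869) = min(1, 1.000) = 1.000
¬β = 1 − 0.869 = 0.131
¬β ↔ β = 1 − |0.131 − 0.869| = 1 − 0.738 = 0.262
(β → β) ↔ (¬β ↔ β) = 1 − |1.000 − 0.262| = 1 − 0.738 = 0.262
¬((β → β) ↔ (¬β ↔ β)) = 1 − 0.262 = 0.738
¬((β → β) ↔ (¬β ↔ β)) ↔ ¬β = 1 − |0.738 − 0.131| = 1 − 0.607 = 0.393
β ↔ (¬((β → β) ↔ (¬β ↔ β)) ↔ ¬β) = 1 − |0.869 − 0.393| = 1 − 0.476 = 0.524

0.524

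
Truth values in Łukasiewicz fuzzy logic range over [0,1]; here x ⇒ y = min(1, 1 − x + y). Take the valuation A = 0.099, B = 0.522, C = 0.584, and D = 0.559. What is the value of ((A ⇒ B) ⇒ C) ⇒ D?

A ⇒ B = min(1, 1 − 0.099 + 0.522) = min(1, 1.423) = 1.000
(A ⇒ B) ⇒ C = min(1, 1 − 1.000 + 0.584) = min(1, 0.584) = 0.584
((A ⇒ B) ⇒ C) ⇒ D = min(1, 1 − 0.584 + 0.559) = min(1, 0.975) = 0.975

0.975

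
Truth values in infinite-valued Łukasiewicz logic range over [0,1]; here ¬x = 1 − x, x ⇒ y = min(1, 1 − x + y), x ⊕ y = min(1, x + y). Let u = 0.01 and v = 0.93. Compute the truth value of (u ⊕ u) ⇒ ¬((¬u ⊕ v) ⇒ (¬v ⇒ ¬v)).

u ⊕ u = min(1, 0.01 + 0.01) = min(1, 0.02) = 0.02
¬u = 1 − 0.01 = 0.99
¬u ⊕ v = min(1, 0.99 + 0.93) = min(1, 1.92) = 1.00
¬v = 1 − 0.93 = 0.07
¬v ⇒ ¬v = min(1, 1 − 0.07 + 0.07) = min(1, 1.00) = 1.00
(¬u ⊕ v) ⇒ (¬v ⇒ ¬v) = min(1, 1 − 1.00 + 1.00) = min(1, 1.00) = 1.00
¬((¬u ⊕ v) ⇒ (¬v ⇒ ¬v)) = 1 − 1.00 = 0.00
(u ⊕ u) ⇒ ¬((¬u ⊕ v) ⇒ (¬v ⇒ ¬v)) = min(1, 1 − 0.02 + 0.00) = min(1, 0.98) = 0.98

0.98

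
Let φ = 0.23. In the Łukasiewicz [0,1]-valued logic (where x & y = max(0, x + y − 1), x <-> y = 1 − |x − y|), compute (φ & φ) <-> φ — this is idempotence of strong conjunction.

0.77

φ & φ = max(0, 0.23 + 0.23 − 1) = max(0, -0.54) = 0.00
(φ & φ) <-> φ = 1 − |0.00 − 0.23| = 1 − 0.23 = 0.77
(The value 0.77 < 1 shows this instance is not satisfied; fails in Ł∞ since a ⊗ a = max(0, 2a−1) ≠ a in general.)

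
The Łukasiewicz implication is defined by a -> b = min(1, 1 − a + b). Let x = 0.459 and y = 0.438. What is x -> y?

x -> y = min(1, 1 − 0.459 + 0.438) = min(1, 0.979) = 0.979
For comparison, the Gödel implication (1 if a ≤ b else b) would give 0.438.

0.979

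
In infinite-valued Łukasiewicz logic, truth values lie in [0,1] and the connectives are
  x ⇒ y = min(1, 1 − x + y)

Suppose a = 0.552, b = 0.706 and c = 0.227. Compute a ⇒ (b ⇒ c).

b ⇒ c = min(1, 1 − 0.706 + 0.227) = min(1, 0.521) = 0.521
a ⇒ (b ⇒ c) = min(1, 1 − 0.552 + 0.521) = min(1, 0.969) = 0.969

0.969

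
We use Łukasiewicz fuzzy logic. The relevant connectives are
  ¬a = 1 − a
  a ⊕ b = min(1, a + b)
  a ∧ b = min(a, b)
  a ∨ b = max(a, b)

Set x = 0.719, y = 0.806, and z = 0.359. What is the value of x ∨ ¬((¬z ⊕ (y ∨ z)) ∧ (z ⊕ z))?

0.719

¬z = 1 − 0.359 = 0.641
y ∨ z = max(0.806, 0.359) = 0.806
¬z ⊕ (y ∨ z) = min(1, 0.641 + 0.806) = min(1, 1.447) = 1.000
z ⊕ z = min(1, 0.359 + 0.359) = min(1, 0.718) = 0.718
(¬z ⊕ (y ∨ z)) ∧ (z ⊕ z) = min(1.000, 0.718) = 0.718
¬((¬z ⊕ (y ∨ z)) ∧ (z ⊕ z)) = 1 − 0.718 = 0.282
x ∨ ¬((¬z ⊕ (y ∨ z)) ∧ (z ⊕ z)) = max(0.719, 0.282) = 0.719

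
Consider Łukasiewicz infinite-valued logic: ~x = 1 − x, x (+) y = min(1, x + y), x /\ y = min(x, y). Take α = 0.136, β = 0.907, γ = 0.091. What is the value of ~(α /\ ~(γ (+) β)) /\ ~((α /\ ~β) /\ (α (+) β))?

0.907

γ (+) β = min(1, 0.091 + 0.907) = min(1, 0.998) = 0.998
~(γ (+) β) = 1 − 0.998 = 0.002
α /\ ~(γ (+) β) = min(0.136, 0.002) = 0.002
~(α /\ ~(γ (+) β)) = 1 − 0.002 = 0.998
~β = 1 − 0.907 = 0.093
α /\ ~β = min(0.136, 0.093) = 0.093
α (+) β = min(1, 0.136 + 0.907) = min(1, 1.043) = 1.000
(α /\ ~β) /\ (α (+) β) = min(0.093, 1.000) = 0.093
~((α /\ ~β) /\ (α (+) β)) = 1 − 0.093 = 0.907
~(α /\ ~(γ (+) β)) /\ ~((α /\ ~β) /\ (α (+) β)) = min(0.998, 0.907) = 0.907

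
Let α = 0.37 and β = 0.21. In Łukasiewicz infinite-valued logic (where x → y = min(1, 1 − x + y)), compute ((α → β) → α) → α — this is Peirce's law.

α → β = min(1, 1 − 0.37 + 0.21) = min(1, 0.84) = 0.84
(α → β) → α = min(1, 1 − 0.84 + 0.37) = min(1, 0.53) = 0.53
((α → β) → α) → α = min(1, 1 − 0.53 + 0.37) = min(1, 0.84) = 0.84
(The value 0.84 < 1 shows this instance is not satisfied; not a Ł∞-tautology in general.)

0.84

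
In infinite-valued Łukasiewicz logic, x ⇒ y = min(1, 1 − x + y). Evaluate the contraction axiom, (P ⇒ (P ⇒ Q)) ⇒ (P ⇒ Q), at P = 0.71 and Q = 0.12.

P ⇒ Q = min(1, 1 − 0.71 + 0.12) = min(1, 0.41) = 0.41
P ⇒ (P ⇒ Q) = min(1, 1 − 0.71 + 0.41) = min(1, 0.70) = 0.70
(P ⇒ (P ⇒ Q)) ⇒ (P ⇒ Q) = min(1, 1 − 0.70 + 0.41) = min(1, 0.71) = 0.71
(The value 0.71 < 1 shows this instance is not satisfied; fails in Ł∞ (the t-norm is not idempotent).)

0.71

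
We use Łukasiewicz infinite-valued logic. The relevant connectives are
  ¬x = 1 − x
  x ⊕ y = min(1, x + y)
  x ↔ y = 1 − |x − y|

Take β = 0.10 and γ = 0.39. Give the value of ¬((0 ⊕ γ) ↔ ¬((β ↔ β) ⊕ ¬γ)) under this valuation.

0.39

0 ⊕ γ = min(1, 0.00 + 0.39) = min(1, 0.39) = 0.39
β ↔ β = 1 − |0.10 − 0.10| = 1 − 0.00 = 1.00
¬γ = 1 − 0.39 = 0.61
(β ↔ β) ⊕ ¬γ = min(1, 1.00 + 0.61) = min(1, 1.61) = 1.00
¬((β ↔ β) ⊕ ¬γ) = 1 − 1.00 = 0.00
(0 ⊕ γ) ↔ ¬((β ↔ β) ⊕ ¬γ) = 1 − |0.39 − 0.00| = 1 − 0.39 = 0.61
¬((0 ⊕ γ) ↔ ¬((β ↔ β) ⊕ ¬γ)) = 1 − 0.61 = 0.39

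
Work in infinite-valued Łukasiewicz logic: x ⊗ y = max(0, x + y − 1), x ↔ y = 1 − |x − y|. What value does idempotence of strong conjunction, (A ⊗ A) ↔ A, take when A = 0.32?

A ⊗ A = max(0, 0.32 + 0.32 − 1) = max(0, -0.36) = 0.00
(A ⊗ A) ↔ A = 1 − |0.00 − 0.32| = 1 − 0.32 = 0.68
(The value 0.68 < 1 shows this instance is not satisfied; fails in Ł∞ since a ⊗ a = max(0, 2a−1) ≠ a in general.)

0.68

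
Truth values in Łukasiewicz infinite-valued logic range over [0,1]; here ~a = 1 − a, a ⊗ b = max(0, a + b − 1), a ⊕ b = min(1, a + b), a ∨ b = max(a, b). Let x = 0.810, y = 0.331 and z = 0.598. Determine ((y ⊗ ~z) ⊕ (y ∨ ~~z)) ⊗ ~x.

0.000

~z = 1 − 0.598 = 0.402
y ⊗ ~z = max(0, 0.331 + 0.402 − 1) = max(0, -0.267) = 0.000
~~z = 1 − 0.402 = 0.598
y ∨ ~~z = max(0.331, 0.598) = 0.598
(y ⊗ ~z) ⊕ (y ∨ ~~z) = min(1, 0.000 + 0.598) = min(1, 0.598) = 0.598
~x = 1 − 0.810 = 0.190
((y ⊗ ~z) ⊕ (y ∨ ~~z)) ⊗ ~x = max(0, 0.598 + 0.190 − 1) = max(0, -0.212) = 0.000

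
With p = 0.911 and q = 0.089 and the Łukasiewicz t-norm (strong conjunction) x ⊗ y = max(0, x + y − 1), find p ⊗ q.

p ⊗ q = max(0, 0.911 + 0.089 − 1) = max(0, 0.000) = 0.000
For comparison, the Gödel (minimum) t-norm min(x, y) would give 0.089.

0.000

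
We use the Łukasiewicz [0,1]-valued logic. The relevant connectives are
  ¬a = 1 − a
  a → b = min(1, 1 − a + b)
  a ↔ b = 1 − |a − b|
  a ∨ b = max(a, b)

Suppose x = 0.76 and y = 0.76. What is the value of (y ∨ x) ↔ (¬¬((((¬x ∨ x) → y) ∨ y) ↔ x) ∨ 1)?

0.76

y ∨ x = max(0.76, 0.76) = 0.76
¬x = 1 − 0.76 = 0.24
¬x ∨ x = max(0.24, 0.76) = 0.76
(¬x ∨ x) → y = min(1, 1 − 0.76 + 0.76) = min(1, 1.00) = 1.00
((¬x ∨ x) → y) ∨ y = max(1.00, 0.76) = 1.00
(((¬x ∨ x) → y) ∨ y) ↔ x = 1 − |1.00 − 0.76| = 1 − 0.24 = 0.76
¬((((¬x ∨ x) → y) ∨ y) ↔ x) = 1 − 0.76 = 0.24
¬¬((((¬x ∨ x) → y) ∨ y) ↔ x) = 1 − 0.24 = 0.76
¬¬((((¬x ∨ x) → y) ∨ y) ↔ x) ∨ 1 = max(0.76, 1.00) = 1.00
(y ∨ x) ↔ (¬¬((((¬x ∨ x) → y) ∨ y) ↔ x) ∨ 1) = 1 − |0.76 − 1.00| = 1 − 0.24 = 0.76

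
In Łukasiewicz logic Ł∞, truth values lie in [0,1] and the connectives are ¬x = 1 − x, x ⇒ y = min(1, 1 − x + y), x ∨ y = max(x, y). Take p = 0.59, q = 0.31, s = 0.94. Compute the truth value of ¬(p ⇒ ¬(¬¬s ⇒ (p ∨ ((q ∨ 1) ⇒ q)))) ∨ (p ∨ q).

0.59

¬s = 1 − 0.94 = 0.06
¬¬s = 1 − 0.06 = 0.94
q ∨ 1 = max(0.31, 1.00) = 1.00
(q ∨ 1) ⇒ q = min(1, 1 − 1.00 + 0.31) = min(1, 0.31) = 0.31
p ∨ ((q ∨ 1) ⇒ q) = max(0.59, 0.31) = 0.59
¬¬s ⇒ (p ∨ ((q ∨ 1) ⇒ q)) = min(1, 1 − 0.94 + 0.59) = min(1, 0.65) = 0.65
¬(¬¬s ⇒ (p ∨ ((q ∨ 1) ⇒ q))) = 1 − 0.65 = 0.35
p ⇒ ¬(¬¬s ⇒ (p ∨ ((q ∨ 1) ⇒ q))) = min(1, 1 − 0.59 + 0.35) = min(1, 0.76) = 0.76
¬(p ⇒ ¬(¬¬s ⇒ (p ∨ ((q ∨ 1) ⇒ q)))) = 1 − 0.76 = 0.24
p ∨ q = max(0.59, 0.31) = 0.59
¬(p ⇒ ¬(¬¬s ⇒ (p ∨ ((q ∨ 1) ⇒ q)))) ∨ (p ∨ q) = max(0.24, 0.59) = 0.59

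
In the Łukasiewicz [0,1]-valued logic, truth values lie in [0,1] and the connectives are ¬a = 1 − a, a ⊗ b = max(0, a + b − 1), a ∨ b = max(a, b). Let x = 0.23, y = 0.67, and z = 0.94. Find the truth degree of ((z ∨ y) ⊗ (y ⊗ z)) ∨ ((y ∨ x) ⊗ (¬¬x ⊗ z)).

z ∨ y = max(0.94, 0.67) = 0.94
y ⊗ z = max(0, 0.67 + 0.94 − 1) = max(0, 0.61) = 0.61
(z ∨ y) ⊗ (y ⊗ z) = max(0, 0.94 + 0.61 − 1) = max(0, 0.55) = 0.55
y ∨ x = max(0.67, 0.23) = 0.67
¬x = 1 − 0.23 = 0.77
¬¬x = 1 − 0.77 = 0.23
¬¬x ⊗ z = max(0, 0.23 + 0.94 − 1) = max(0, 0.17) = 0.17
(y ∨ x) ⊗ (¬¬x ⊗ z) = max(0, 0.67 + 0.17 − 1) = max(0, -0.16) = 0.00
((z ∨ y) ⊗ (y ⊗ z)) ∨ ((y ∨ x) ⊗ (¬¬x ⊗ z)) = max(0.55, 0.00) = 0.55

0.55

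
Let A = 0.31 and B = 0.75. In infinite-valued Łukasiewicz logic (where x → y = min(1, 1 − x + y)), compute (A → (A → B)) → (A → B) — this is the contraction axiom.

A → B = min(1, 1 − 0.31 + 0.75) = min(1, 1.44) = 1.00
A → (A → B) = min(1, 1 − 0.31 + 1.00) = min(1, 1.69) = 1.00
(A → (A → B)) → (A → B) = min(1, 1 − 1.00 + 1.00) = min(1, 1.00) = 1.00

1.00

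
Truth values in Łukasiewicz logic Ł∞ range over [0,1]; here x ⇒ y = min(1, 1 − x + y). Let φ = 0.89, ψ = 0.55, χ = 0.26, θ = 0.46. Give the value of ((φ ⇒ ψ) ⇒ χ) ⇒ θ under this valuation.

0.86

φ ⇒ ψ = min(1, 1 − 0.89 + 0.55) = min(1, 0.66) = 0.66
(φ ⇒ ψ) ⇒ χ = min(1, 1 − 0.66 + 0.26) = min(1, 0.60) = 0.60
((φ ⇒ ψ) ⇒ χ) ⇒ θ = min(1, 1 − 0.60 + 0.46) = min(1, 0.86) = 0.86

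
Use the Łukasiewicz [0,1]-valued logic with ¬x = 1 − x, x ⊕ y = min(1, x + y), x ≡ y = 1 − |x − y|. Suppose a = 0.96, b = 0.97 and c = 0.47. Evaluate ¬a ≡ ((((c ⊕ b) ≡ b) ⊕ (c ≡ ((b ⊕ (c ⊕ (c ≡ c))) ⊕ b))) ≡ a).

¬a = 1 − 0.96 = 0.04
c ⊕ b = min(1, 0.47 + 0.97) = min(1, 1.44) = 1.00
(c ⊕ b) ≡ b = 1 − |1.00 − 0.97| = 1 − 0.03 = 0.97
c ≡ c = 1 − |0.47 − 0.47| = 1 − 0.00 = 1.00
c ⊕ (c ≡ c) = min(1, 0.47 + 1.00) = min(1, 1.47) = 1.00
b ⊕ (c ⊕ (c ≡ c)) = min(1, 0.97 + 1.00) = min(1, 1.97) = 1.00
(b ⊕ (c ⊕ (c ≡ c))) ⊕ b = min(1, 1.00 + 0.97) = min(1, 1.97) = 1.00
c ≡ ((b ⊕ (c ⊕ (c ≡ c))) ⊕ b) = 1 − |0.47 − 1.00| = 1 − 0.53 = 0.47
((c ⊕ b) ≡ b) ⊕ (c ≡ ((b ⊕ (c ⊕ (c ≡ c))) ⊕ b)) = min(1, 0.97 + 0.47) = min(1, 1.44) = 1.00
(((c ⊕ b) ≡ b) ⊕ (c ≡ ((b ⊕ (c ⊕ (c ≡ c))) ⊕ b))) ≡ a = 1 − |1.00 − 0.96| = 1 − 0.04 = 0.96
¬a ≡ ((((c ⊕ b) ≡ b) ⊕ (c ≡ ((b ⊕ (c ⊕ (c ≡ c))) ⊕ b))) ≡ a) = 1 − |0.04 − 0.96| = 1 − 0.92 = 0.08

0.08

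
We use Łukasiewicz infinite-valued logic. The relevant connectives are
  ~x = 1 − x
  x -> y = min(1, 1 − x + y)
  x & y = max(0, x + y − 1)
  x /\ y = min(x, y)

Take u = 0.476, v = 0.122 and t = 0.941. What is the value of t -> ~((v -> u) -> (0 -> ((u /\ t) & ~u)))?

v -> u = min(1, 1 − 0.122 + 0.476) = min(1, 1.354) = 1.000
u /\ t = min(0.476, 0.941) = 0.476
~u = 1 − 0.476 = 0.524
(u /\ t) & ~u = max(0, 0.476 + 0.524 − 1) = max(0, 0.000) = 0.000
0 -> ((u /\ t) & ~u) = min(1, 1 − 0.000 + 0.000) = min(1, 1.000) = 1.000
(v -> u) -> (0 -> ((u /\ t) & ~u)) = min(1, 1 − 1.000 + 1.000) = min(1, 1.000) = 1.000
~((v -> u) -> (0 -> ((u /\ t) & ~u))) = 1 − 1.000 = 0.000
t -> ~((v -> u) -> (0 -> ((u /\ t) & ~u))) = min(1, 1 − 0.941 + 0.000) = min(1, 0.059) = 0.059

0.059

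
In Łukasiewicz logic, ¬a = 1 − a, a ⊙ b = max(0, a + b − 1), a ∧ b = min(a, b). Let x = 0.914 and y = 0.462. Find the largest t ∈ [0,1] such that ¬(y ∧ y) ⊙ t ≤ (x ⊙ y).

y ∧ y = min(0.462, 0.462) = 0.462
¬(y ∧ y) = 1 − 0.462 = 0.538
So the left factor is ¬(y ∧ y) = 0.538.
x ⊙ y = max(0, 0.914 + 0.462 − 1) = max(0, 0.376) = 0.376
So the right-hand bound is x ⊙ y = 0.376.
The residuum of the Łukasiewicz t-norm gives the supremum: min(1, 1 − 0.538 + 0.376).
1 − 0.538 + 0.376 = 0.838, so t = min(1, 0.838) = 0.838.
Check: 0.538 ⊙ 0.838 = max(0, 0.376) = 0.376 ≤ 0.376.

0.838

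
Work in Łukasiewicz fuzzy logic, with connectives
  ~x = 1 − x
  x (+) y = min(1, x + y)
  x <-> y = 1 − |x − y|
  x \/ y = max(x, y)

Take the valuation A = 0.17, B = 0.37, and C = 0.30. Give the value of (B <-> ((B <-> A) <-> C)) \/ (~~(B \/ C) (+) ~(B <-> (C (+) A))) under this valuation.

0.87

B <-> A = 1 − |0.37 − 0.17| = 1 − 0.20 = 0.80
(B <-> A) <-> C = 1 − |0.80 − 0.30| = 1 − 0.50 = 0.50
B <-> ((B <-> A) <-> C) = 1 − |0.37 − 0.50| = 1 − 0.13 = 0.87
B \/ C = max(0.37, 0.30) = 0.37
~(B \/ C) = 1 − 0.37 = 0.63
~~(B \/ C) = 1 − 0.63 = 0.37
C (+) A = min(1, 0.30 + 0.17) = min(1, 0.47) = 0.47
B <-> (C (+) A) = 1 − |0.37 − 0.47| = 1 − 0.10 = 0.90
~(B <-> (C (+) A)) = 1 − 0.90 = 0.10
~~(B \/ C) (+) ~(B <-> (C (+) A)) = min(1, 0.37 + 0.10) = min(1, 0.47) = 0.47
(B <-> ((B <-> A) <-> C)) \/ (~~(B \/ C) (+) ~(B <-> (C (+) A))) = max(0.87, 0.47) = 0.87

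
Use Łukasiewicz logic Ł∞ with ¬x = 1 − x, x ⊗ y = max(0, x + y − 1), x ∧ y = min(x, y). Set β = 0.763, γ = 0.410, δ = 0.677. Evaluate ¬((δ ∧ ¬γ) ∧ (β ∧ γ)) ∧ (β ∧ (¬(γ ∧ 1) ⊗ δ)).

¬γ = 1 − 0.410 = 0.590
δ ∧ ¬γ = min(0.677, 0.590) = 0.590
β ∧ γ = min(0.763, 0.410) = 0.410
(δ ∧ ¬γ) ∧ (β ∧ γ) = min(0.590, 0.410) = 0.410
¬((δ ∧ ¬γ) ∧ (β ∧ γ)) = 1 − 0.410 = 0.590
γ ∧ 1 = min(0.410, 1.000) = 0.410
¬(γ ∧ 1) = 1 − 0.410 = 0.590
¬(γ ∧ 1) ⊗ δ = max(0, 0.590 + 0.677 − 1) = max(0, 0.267) = 0.267
β ∧ (¬(γ ∧ 1) ⊗ δ) = min(0.763, 0.267) = 0.267
¬((δ ∧ ¬γ) ∧ (β ∧ γ)) ∧ (β ∧ (¬(γ ∧ 1) ⊗ δ)) = min(0.590, 0.267) = 0.267

0.267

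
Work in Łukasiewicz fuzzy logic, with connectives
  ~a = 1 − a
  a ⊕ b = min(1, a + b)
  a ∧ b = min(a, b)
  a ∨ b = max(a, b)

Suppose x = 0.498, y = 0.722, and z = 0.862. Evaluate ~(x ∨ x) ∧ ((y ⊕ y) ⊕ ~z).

0.502

x ∨ x = max(0.498, 0.498) = 0.498
~(x ∨ x) = 1 − 0.498 = 0.502
y ⊕ y = min(1, 0.722 + 0.722) = min(1, 1.444) = 1.000
~z = 1 − 0.862 = 0.138
(y ⊕ y) ⊕ ~z = min(1, 1.000 + 0.138) = min(1, 1.138) = 1.000
~(x ∨ x) ∧ ((y ⊕ y) ⊕ ~z) = min(0.502, 1.000) = 0.502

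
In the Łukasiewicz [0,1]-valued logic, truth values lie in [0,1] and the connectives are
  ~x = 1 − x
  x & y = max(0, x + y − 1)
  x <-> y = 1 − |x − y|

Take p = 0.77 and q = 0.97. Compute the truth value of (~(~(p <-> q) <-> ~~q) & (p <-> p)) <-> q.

p <-> q = 1 − |0.77 − 0.97| = 1 − 0.20 = 0.80
~(p <-> q) = 1 − 0.80 = 0.20
~q = 1 − 0.97 = 0.03
~~q = 1 − 0.03 = 0.97
~(p <-> q) <-> ~~q = 1 − |0.20 − 0.97| = 1 − 0.77 = 0.23
~(~(p <-> q) <-> ~~q) = 1 − 0.23 = 0.77
p <-> p = 1 − |0.77 − 0.77| = 1 − 0.00 = 1.00
~(~(p <-> q) <-> ~~q) & (p <-> p) = max(0, 0.77 + 1.00 − 1) = max(0, 0.77) = 0.77
(~(~(p <-> q) <-> ~~q) & (p <-> p)) <-> q = 1 − |0.77 − 0.97| = 1 − 0.20 = 0.80

0.80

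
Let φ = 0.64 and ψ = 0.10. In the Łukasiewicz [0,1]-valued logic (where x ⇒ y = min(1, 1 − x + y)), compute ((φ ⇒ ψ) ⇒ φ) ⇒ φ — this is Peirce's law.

φ ⇒ ψ = min(1, 1 − 0.64 + 0.10) = min(1, 0.46) = 0.46
(φ ⇒ ψ) ⇒ φ = min(1, 1 − 0.46 + 0.64) = min(1, 1.18) = 1.00
((φ ⇒ ψ) ⇒ φ) ⇒ φ = min(1, 1 − 1.00 + 0.64) = min(1, 0.64) = 0.64
(The value 0.64 < 1 shows this instance is not satisfied; not a Ł∞-tautology in general.)

0.64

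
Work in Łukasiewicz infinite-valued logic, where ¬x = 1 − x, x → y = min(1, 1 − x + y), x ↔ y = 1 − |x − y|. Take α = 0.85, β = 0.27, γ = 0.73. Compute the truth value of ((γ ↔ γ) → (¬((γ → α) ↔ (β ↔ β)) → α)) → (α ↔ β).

0.42

γ ↔ γ = 1 − |0.73 − 0.73| = 1 − 0.00 = 1.00
γ → α = min(1, 1 − 0.73 + 0.85) = min(1, 1.12) = 1.00
β ↔ β = 1 − |0.27 − 0.27| = 1 − 0.00 = 1.00
(γ → α) ↔ (β ↔ β) = 1 − |1.00 − 1.00| = 1 − 0.00 = 1.00
¬((γ → α) ↔ (β ↔ β)) = 1 − 1.00 = 0.00
¬((γ → α) ↔ (β ↔ β)) → α = min(1, 1 − 0.00 + 0.85) = min(1, 1.85) = 1.00
(γ ↔ γ) → (¬((γ → α) ↔ (β ↔ β)) → α) = min(1, 1 − 1.00 + 1.00) = min(1, 1.00) = 1.00
α ↔ β = 1 − |0.85 − 0.27| = 1 − 0.58 = 0.42
((γ ↔ γ) → (¬((γ → α) ↔ (β ↔ β)) → α)) → (α ↔ β) = min(1, 1 − 1.00 + 0.42) = min(1, 0.42) = 0.42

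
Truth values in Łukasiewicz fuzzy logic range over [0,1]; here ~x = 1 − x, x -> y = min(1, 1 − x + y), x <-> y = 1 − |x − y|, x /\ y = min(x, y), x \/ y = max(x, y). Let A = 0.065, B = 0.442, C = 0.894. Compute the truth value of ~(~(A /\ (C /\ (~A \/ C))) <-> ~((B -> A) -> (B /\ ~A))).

~A = 1 − 0.065 = 0.935
~A \/ C = max(0.935, 0.894) = 0.935
C /\ (~A \/ C) = min(0.894, 0.935) = 0.894
A /\ (C /\ (~A \/ C)) = min(0.065, 0.894) = 0.065
~(A /\ (C /\ (~A \/ C))) = 1 − 0.065 = 0.935
B -> A = min(1, 1 − 0.442 + 0.065) = min(1, 0.623) = 0.623
B /\ ~A = min(0.442, 0.935) = 0.442
(B -> A) -> (B /\ ~A) = min(1, 1 − 0.623 + 0.442) = min(1, 0.819) = 0.819
~((B -> A) -> (B /\ ~A)) = 1 − 0.819 = 0.181
~(A /\ (C /\ (~A \/ C))) <-> ~((B -> A) -> (B /\ ~A)) = 1 − |0.935 − 0.181| = 1 − 0.754 = 0.246
~(~(A /\ (C /\ (~A \/ C))) <-> ~((B -> A) -> (B /\ ~A))) = 1 − 0.246 = 0.754

0.754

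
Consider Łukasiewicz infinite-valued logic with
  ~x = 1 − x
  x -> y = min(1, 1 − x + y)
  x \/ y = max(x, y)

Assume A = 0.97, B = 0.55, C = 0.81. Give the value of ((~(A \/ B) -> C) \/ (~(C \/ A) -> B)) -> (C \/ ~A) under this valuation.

0.81

A \/ B = max(0.97, 0.55) = 0.97
~(A \/ B) = 1 − 0.97 = 0.03
~(A \/ B) -> C = min(1, 1 − 0.03 + 0.81) = min(1, 1.78) = 1.00
C \/ A = max(0.81, 0.97) = 0.97
~(C \/ A) = 1 − 0.97 = 0.03
~(C \/ A) -> B = min(1, 1 − 0.03 + 0.55) = min(1, 1.52) = 1.00
(~(A \/ B) -> C) \/ (~(C \/ A) -> B) = max(1.00, 1.00) = 1.00
~A = 1 − 0.97 = 0.03
C \/ ~A = max(0.81, 0.03) = 0.81
((~(A \/ B) -> C) \/ (~(C \/ A) -> B)) -> (C \/ ~A) = min(1, 1 − 1.00 + 0.81) = min(1, 0.81) = 0.81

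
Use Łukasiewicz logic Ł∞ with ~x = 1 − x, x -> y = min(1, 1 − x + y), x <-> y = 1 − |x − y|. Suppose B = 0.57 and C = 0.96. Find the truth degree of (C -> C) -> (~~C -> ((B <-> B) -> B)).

C -> C = min(1, 1 − 0.96 + 0.96) = min(1, 1.00) = 1.00
~C = 1 − 0.96 = 0.04
~~C = 1 − 0.04 = 0.96
B <-> B = 1 − |0.57 − 0.57| = 1 − 0.00 = 1.00
(B <-> B) -> B = min(1, 1 − 1.00 + 0.57) = min(1, 0.57) = 0.57
~~C -> ((B <-> B) -> B) = min(1, 1 − 0.96 + 0.57) = min(1, 0.61) = 0.61
(C -> C) -> (~~C -> ((B <-> B) -> B)) = min(1, 1 − 1.00 + 0.61) = min(1, 0.61) = 0.61

0.61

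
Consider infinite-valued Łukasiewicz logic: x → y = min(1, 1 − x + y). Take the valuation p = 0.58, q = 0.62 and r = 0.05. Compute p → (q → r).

0.85

q → r = min(1, 1 − 0.62 + 0.05) = min(1, 0.43) = 0.43
p → (q → r) = min(1, 1 − 0.58 + 0.43) = min(1, 0.85) = 0.85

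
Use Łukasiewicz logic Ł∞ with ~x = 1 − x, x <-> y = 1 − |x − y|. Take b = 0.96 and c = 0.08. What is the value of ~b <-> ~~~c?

0.12

~b = 1 − 0.96 = 0.04
~c = 1 − 0.08 = 0.92
~~c = 1 − 0.92 = 0.08
~~~c = 1 − 0.08 = 0.92
~b <-> ~~~c = 1 − |0.04 − 0.92| = 1 − 0.88 = 0.12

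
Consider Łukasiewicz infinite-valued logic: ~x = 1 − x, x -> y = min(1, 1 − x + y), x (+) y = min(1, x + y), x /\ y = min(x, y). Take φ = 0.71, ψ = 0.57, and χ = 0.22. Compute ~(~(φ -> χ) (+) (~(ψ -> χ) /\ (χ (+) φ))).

0.16

φ -> χ = min(1, 1 − 0.71 + 0.22) = min(1, 0.51) = 0.51
~(φ -> χ) = 1 − 0.51 = 0.49
ψ -> χ = min(1, 1 − 0.57 + 0.22) = min(1, 0.65) = 0.65
~(ψ -> χ) = 1 − 0.65 = 0.35
χ (+) φ = min(1, 0.22 + 0.71) = min(1, 0.93) = 0.93
~(ψ -> χ) /\ (χ (+) φ) = min(0.35, 0.93) = 0.35
~(φ -> χ) (+) (~(ψ -> χ) /\ (χ (+) φ)) = min(1, 0.49 + 0.35) = min(1, 0.84) = 0.84
~(~(φ -> χ) (+) (~(ψ -> χ) /\ (χ (+) φ))) = 1 − 0.84 = 0.16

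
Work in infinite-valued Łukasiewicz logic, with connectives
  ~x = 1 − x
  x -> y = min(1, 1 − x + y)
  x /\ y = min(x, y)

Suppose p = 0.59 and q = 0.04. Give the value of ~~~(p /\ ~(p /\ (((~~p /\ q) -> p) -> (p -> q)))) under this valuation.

~p = 1 − 0.59 = 0.41
~~p = 1 − 0.41 = 0.59
~~p /\ q = min(0.59, 0.04) = 0.04
(~~p /\ q) -> p = min(1, 1 − 0.04 + 0.59) = min(1, 1.55) = 1.00
p -> q = min(1, 1 − 0.59 + 0.04) = min(1, 0.45) = 0.45
((~~p /\ q) -> p) -> (p -> q) = min(1, 1 − 1.00 + 0.45) = min(1, 0.45) = 0.45
p /\ (((~~p /\ q) -> p) -> (p -> q)) = min(0.59, 0.45) = 0.45
~(p /\ (((~~p /\ q) -> p) -> (p -> q))) = 1 − 0.45 = 0.55
p /\ ~(p /\ (((~~p /\ q) -> p) -> (p -> q))) = min(0.59, 0.55) = 0.55
~(p /\ ~(p /\ (((~~p /\ q) -> p) -> (p -> q)))) = 1 − 0.55 = 0.45
~~(p /\ ~(p /\ (((~~p /\ q) -> p) -> (p -> q)))) = 1 − 0.45 = 0.55
~~~(p /\ ~(p /\ (((~~p /\ q) -> p) -> (p -> q)))) = 1 − 0.55 = 0.45

0.45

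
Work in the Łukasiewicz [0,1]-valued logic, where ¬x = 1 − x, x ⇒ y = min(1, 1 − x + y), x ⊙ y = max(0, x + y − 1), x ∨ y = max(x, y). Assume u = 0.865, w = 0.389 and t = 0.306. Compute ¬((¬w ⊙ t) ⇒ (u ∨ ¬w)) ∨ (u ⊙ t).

0.171

¬w = 1 − 0.389 = 0.611
¬w ⊙ t = max(0, 0.611 + 0.306 − 1) = max(0, -0.083) = 0.000
u ∨ ¬w = max(0.865, 0.611) = 0.865
(¬w ⊙ t) ⇒ (u ∨ ¬w) = min(1, 1 − 0.000 + 0.865) = min(1, 1.865) = 1.000
¬((¬w ⊙ t) ⇒ (u ∨ ¬w)) = 1 − 1.000 = 0.000
u ⊙ t = max(0, 0.865 + 0.306 − 1) = max(0, 0.171) = 0.171
¬((¬w ⊙ t) ⇒ (u ∨ ¬w)) ∨ (u ⊙ t) = max(0.000, 0.171) = 0.171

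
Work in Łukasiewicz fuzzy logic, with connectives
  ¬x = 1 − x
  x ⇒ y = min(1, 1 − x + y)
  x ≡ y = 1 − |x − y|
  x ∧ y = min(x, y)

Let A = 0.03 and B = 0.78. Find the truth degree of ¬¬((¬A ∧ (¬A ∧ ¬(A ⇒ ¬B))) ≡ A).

0.97

¬A = 1 − 0.03 = 0.97
¬B = 1 − 0.78 = 0.22
A ⇒ ¬B = min(1, 1 − 0.03 + 0.22) = min(1, 1.19) = 1.00
¬(A ⇒ ¬B) = 1 − 1.00 = 0.00
¬A ∧ ¬(A ⇒ ¬B) = min(0.97, 0.00) = 0.00
¬A ∧ (¬A ∧ ¬(A ⇒ ¬B)) = min(0.97, 0.00) = 0.00
(¬A ∧ (¬A ∧ ¬(A ⇒ ¬B))) ≡ A = 1 − |0.00 − 0.03| = 1 − 0.03 = 0.97
¬((¬A ∧ (¬A ∧ ¬(A ⇒ ¬B))) ≡ A) = 1 − 0.97 = 0.03
¬¬((¬A ∧ (¬A ∧ ¬(A ⇒ ¬B))) ≡ A) = 1 − 0.03 = 0.97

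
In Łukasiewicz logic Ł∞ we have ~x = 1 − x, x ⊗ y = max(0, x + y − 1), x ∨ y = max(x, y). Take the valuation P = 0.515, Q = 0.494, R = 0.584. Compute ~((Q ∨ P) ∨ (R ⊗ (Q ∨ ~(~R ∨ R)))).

0.485

Q ∨ P = max(0.494, 0.515) = 0.515
~R = 1 − 0.584 = 0.416
~R ∨ R = max(0.416, 0.584) = 0.584
~(~R ∨ R) = 1 − 0.584 = 0.416
Q ∨ ~(~R ∨ R) = max(0.494, 0.416) = 0.494
R ⊗ (Q ∨ ~(~R ∨ R)) = max(0, 0.584 + 0.494 − 1) = max(0, 0.078) = 0.078
(Q ∨ P) ∨ (R ⊗ (Q ∨ ~(~R ∨ R))) = max(0.515, 0.078) = 0.515
~((Q ∨ P) ∨ (R ⊗ (Q ∨ ~(~R ∨ R)))) = 1 − 0.515 = 0.485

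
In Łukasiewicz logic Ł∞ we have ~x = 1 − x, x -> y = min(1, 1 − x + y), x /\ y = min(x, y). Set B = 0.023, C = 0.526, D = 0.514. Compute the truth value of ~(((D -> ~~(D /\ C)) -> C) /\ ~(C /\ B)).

D /\ C = min(0.514, 0.526) = 0.514
~(D /\ C) = 1 − 0.514 = 0.486
~~(D /\ C) = 1 − 0.486 = 0.514
D -> ~~(D /\ C) = min(1, 1 − 0.514 + 0.514) = min(1, 1.000) = 1.000
(D -> ~~(D /\ C)) -> C = min(1, 1 − 1.000 + 0.526) = min(1, 0.526) = 0.526
C /\ B = min(0.526, 0.023) = 0.023
~(C /\ B) = 1 − 0.023 = 0.977
((D -> ~~(D /\ C)) -> C) /\ ~(C /\ B) = min(0.526, 0.977) = 0.526
~(((D -> ~~(D /\ C)) -> C) /\ ~(C /\ B)) = 1 − 0.526 = 0.474

0.474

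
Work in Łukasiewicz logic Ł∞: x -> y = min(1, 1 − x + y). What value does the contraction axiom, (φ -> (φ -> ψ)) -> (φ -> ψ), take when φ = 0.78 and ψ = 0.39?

φ -> ψ = min(1, 1 − 0.78 + 0.39) = min(1, 0.61) = 0.61
φ -> (φ -> ψ) = min(1, 1 − 0.78 + 0.61) = min(1, 0.83) = 0.83
(φ -> (φ -> ψ)) -> (φ -> ψ) = min(1, 1 − 0.83 + 0.61) = min(1, 0.78) = 0.78
(The value 0.78 < 1 shows this instance is not satisfied; fails in Ł∞ (the t-norm is not idempotent).)

0.78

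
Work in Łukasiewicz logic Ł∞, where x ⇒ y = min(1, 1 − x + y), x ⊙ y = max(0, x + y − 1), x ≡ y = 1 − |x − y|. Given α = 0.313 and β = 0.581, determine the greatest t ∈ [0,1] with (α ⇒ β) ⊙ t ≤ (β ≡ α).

0.732

α ⇒ β = min(1, 1 − 0.313 + 0.581) = min(1, 1.268) = 1.000
So the left factor is α ⇒ β = 1.000.
β ≡ α = 1 − |0.581 − 0.313| = 1 − 0.268 = 0.732
So the right-hand bound is β ≡ α = 0.732.
The residuum of the Łukasiewicz t-norm gives the supremum: min(1, 1 − 1.000 + 0.732).
1 − 1.000 + 0.732 = 0.732, so t = min(1, 0.732) = 0.732.
Check: 1.000 ⊙ 0.732 = max(0, 0.732) = 0.732 ≤ 0.732.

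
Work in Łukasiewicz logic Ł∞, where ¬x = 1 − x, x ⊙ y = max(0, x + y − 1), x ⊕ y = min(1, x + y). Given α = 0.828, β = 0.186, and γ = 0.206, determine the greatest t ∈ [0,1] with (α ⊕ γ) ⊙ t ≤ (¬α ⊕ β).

α ⊕ γ = min(1, 0.828 + 0.206) = min(1, 1.034) = 1.000
So the left factor is α ⊕ γ = 1.000.
¬α = 1 − 0.828 = 0.172
¬α ⊕ β = min(1, 0.172 + 0.186) = min(1, 0.358) = 0.358
So the right-hand bound is ¬α ⊕ β = 0.358.
The residuum of the Łukasiewicz t-norm gives the supremum: min(1, 1 − 1.000 + 0.358).
1 − 1.000 + 0.358 = 0.358, so t = min(1, 0.358) = 0.358.
Check: 1.000 ⊙ 0.358 = max(0, 0.358) = 0.358 ≤ 0.358.

0.358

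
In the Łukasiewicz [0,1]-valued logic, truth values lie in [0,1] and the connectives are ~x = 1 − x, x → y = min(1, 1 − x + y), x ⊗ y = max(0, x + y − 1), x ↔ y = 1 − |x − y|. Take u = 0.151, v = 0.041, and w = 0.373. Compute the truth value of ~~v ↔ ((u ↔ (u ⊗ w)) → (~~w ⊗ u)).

0.890

~v = 1 − 0.041 = 0.959
~~v = 1 − 0.959 = 0.041
u ⊗ w = max(0, 0.151 + 0.373 − 1) = max(0, -0.476) = 0.000
u ↔ (u ⊗ w) = 1 − |0.151 − 0.000| = 1 − 0.151 = 0.849
~w = 1 − 0.373 = 0.627
~~w = 1 − 0.627 = 0.373
~~w ⊗ u = max(0, 0.373 + 0.151 − 1) = max(0, -0.476) = 0.000
(u ↔ (u ⊗ w)) → (~~w ⊗ u) = min(1, 1 − 0.849 + 0.000) = min(1, 0.151) = 0.151
~~v ↔ ((u ↔ (u ⊗ w)) → (~~w ⊗ u)) = 1 − |0.041 − 0.151| = 1 − 0.110 = 0.890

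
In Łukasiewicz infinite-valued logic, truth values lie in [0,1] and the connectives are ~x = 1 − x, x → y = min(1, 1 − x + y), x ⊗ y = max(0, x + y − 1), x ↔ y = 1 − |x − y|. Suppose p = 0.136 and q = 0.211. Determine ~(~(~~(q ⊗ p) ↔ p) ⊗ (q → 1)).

0.864

q ⊗ p = max(0, 0.211 + 0.136 − 1) = max(0, -0.653) = 0.000
~(q ⊗ p) = 1 − 0.000 = 1.000
~~(q ⊗ p) = 1 − 1.000 = 0.000
~~(q ⊗ p) ↔ p = 1 − |0.000 − 0.136| = 1 − 0.136 = 0.864
~(~~(q ⊗ p) ↔ p) = 1 − 0.864 = 0.136
q → 1 = min(1, 1 − 0.211 + 1.000) = min(1, 1.789) = 1.000
~(~~(q ⊗ p) ↔ p) ⊗ (q → 1) = max(0, 0.136 + 1.000 − 1) = max(0, 0.136) = 0.136
~(~(~~(q ⊗ p) ↔ p) ⊗ (q → 1)) = 1 − 0.136 = 0.864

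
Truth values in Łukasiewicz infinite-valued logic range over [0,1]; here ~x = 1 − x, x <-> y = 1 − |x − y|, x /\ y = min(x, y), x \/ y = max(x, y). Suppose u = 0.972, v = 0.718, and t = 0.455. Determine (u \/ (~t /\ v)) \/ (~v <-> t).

~t = 1 − 0.455 = 0.545
~t /\ v = min(0.545, 0.718) = 0.545
u \/ (~t /\ v) = max(0.972, 0.545) = 0.972
~v = 1 − 0.718 = 0.282
~v <-> t = 1 − |0.282 − 0.455| = 1 − 0.173 = 0.827
(u \/ (~t /\ v)) \/ (~v <-> t) = max(0.972, 0.827) = 0.972

0.972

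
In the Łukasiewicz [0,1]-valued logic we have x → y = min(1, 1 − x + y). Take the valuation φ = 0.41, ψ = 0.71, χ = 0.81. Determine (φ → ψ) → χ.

φ → ψ = min(1, 1 − 0.41 + 0.71) = min(1, 1.30) = 1.00
(φ → ψ) → χ = min(1, 1 − 1.00 + 0.81) = min(1, 0.81) = 0.81

0.81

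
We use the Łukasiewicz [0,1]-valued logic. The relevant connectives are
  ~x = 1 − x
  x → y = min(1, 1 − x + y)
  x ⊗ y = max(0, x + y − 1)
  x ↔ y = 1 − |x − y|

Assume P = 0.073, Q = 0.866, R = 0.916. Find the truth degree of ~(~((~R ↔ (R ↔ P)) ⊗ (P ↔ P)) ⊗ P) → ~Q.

~R = 1 − 0.916 = 0.084
R ↔ P = 1 − |0.916 − 0.073| = 1 − 0.843 = 0.157
~R ↔ (R ↔ P) = 1 − |0.084 − 0.157| = 1 − 0.073 = 0.927
P ↔ P = 1 − |0.073 − 0.073| = 1 − 0.000 = 1.000
(~R ↔ (R ↔ P)) ⊗ (P ↔ P) = max(0, 0.927 + 1.000 − 1) = max(0, 0.927) = 0.927
~((~R ↔ (R ↔ P)) ⊗ (P ↔ P)) = 1 − 0.927 = 0.073
~((~R ↔ (R ↔ P)) ⊗ (P ↔ P)) ⊗ P = max(0, 0.073 + 0.073 − 1) = max(0, -0.854) = 0.000
~(~((~R ↔ (R ↔ P)) ⊗ (P ↔ P)) ⊗ P) = 1 − 0.000 = 1.000
~Q = 1 − 0.866 = 0.134
~(~((~R ↔ (R ↔ P)) ⊗ (P ↔ P)) ⊗ P) → ~Q = min(1, 1 − 1.000 + 0.134) = min(1, 0.134) = 0.134

0.134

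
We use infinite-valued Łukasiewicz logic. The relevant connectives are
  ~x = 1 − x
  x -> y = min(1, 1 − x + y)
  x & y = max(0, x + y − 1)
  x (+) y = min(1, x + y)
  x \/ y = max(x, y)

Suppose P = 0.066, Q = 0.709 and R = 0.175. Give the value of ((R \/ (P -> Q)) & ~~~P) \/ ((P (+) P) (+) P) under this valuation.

0.934

P -> Q = min(1, 1 − 0.066 + 0.709) = min(1, 1.643) = 1.000
R \/ (P -> Q) = max(0.175, 1.000) = 1.000
~P = 1 − 0.066 = 0.934
~~P = 1 − 0.934 = 0.066
~~~P = 1 − 0.066 = 0.934
(R \/ (P -> Q)) & ~~~P = max(0, 1.000 + 0.934 − 1) = max(0, 0.934) = 0.934
P (+) P = min(1, 0.066 + 0.066) = min(1, 0.132) = 0.132
(P (+) P) (+) P = min(1, 0.132 + 0.066) = min(1, 0.198) = 0.198
((R \/ (P -> Q)) & ~~~P) \/ ((P (+) P) (+) P) = max(0.934, 0.198) = 0.934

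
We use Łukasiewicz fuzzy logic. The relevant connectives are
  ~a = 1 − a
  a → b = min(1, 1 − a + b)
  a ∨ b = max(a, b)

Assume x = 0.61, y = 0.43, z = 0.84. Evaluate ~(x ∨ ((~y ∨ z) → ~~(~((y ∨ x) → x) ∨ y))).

~y = 1 − 0.43 = 0.57
~y ∨ z = max(0.57, 0.84) = 0.84
y ∨ x = max(0.43, 0.61) = 0.61
(y ∨ x) → x = min(1, 1 − 0.61 + 0.61) = min(1, 1.00) = 1.00
~((y ∨ x) → x) = 1 − 1.00 = 0.00
~((y ∨ x) → x) ∨ y = max(0.00, 0.43) = 0.43
~(~((y ∨ x) → x) ∨ y) = 1 − 0.43 = 0.57
~~(~((y ∨ x) → x) ∨ y) = 1 − 0.57 = 0.43
(~y ∨ z) → ~~(~((y ∨ x) → x) ∨ y) = min(1, 1 − 0.84 + 0.43) = min(1, 0.59) = 0.59
x ∨ ((~y ∨ z) → ~~(~((y ∨ x) → x) ∨ y)) = max(0.61, 0.59) = 0.61
~(x ∨ ((~y ∨ z) → ~~(~((y ∨ x) → x) ∨ y))) = 1 − 0.61 = 0.39

0.39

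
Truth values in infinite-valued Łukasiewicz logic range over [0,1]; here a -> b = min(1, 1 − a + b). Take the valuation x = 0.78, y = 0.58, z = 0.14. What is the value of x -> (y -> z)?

y -> z = min(1, 1 − 0.58 + 0.14) = min(1, 0.56) = 0.56
x -> (y -> z) = min(1, 1 − 0.78 + 0.56) = min(1, 0.78) = 0.78

0.78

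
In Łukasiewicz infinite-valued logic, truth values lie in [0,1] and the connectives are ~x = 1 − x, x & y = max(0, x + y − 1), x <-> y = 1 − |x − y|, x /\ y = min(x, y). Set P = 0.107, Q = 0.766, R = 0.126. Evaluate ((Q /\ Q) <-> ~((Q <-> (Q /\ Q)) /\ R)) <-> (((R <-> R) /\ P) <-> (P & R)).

Q /\ Q = min(0.766, 0.766) = 0.766
Q <-> (Q /\ Q) = 1 − |0.766 − 0.766| = 1 − 0.000 = 1.000
(Q <-> (Q /\ Q)) /\ R = min(1.000, 0.126) = 0.126
~((Q <-> (Q /\ Q)) /\ R) = 1 − 0.126 = 0.874
(Q /\ Q) <-> ~((Q <-> (Q /\ Q)) /\ R) = 1 − |0.766 − 0.874| = 1 − 0.108 = 0.892
R <-> R = 1 − |0.126 − 0.126| = 1 − 0.000 = 1.000
(R <-> R) /\ P = min(1.000, 0.107) = 0.107
P & R = max(0, 0.107 + 0.126 − 1) = max(0, -0.767) = 0.000
((R <-> R) /\ P) <-> (P & R) = 1 − |0.107 − 0.000| = 1 − 0.107 = 0.893
((Q /\ Q) <-> ~((Q <-> (Q /\ Q)) /\ R)) <-> (((R <-> R) /\ P) <-> (P & R)) = 1 − |0.892 − 0.893| = 1 − 0.001 = 0.999

0.999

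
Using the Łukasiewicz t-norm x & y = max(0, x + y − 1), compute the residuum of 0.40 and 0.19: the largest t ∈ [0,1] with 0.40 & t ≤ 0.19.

0.79

The residuum of the Łukasiewicz t-norm gives the supremum: min(1, 1 − 0.40 + 0.19).
1 − 0.40 + 0.19 = 0.79, so t = min(1, 0.79) = 0.79.
Check: 0.40 & 0.79 = max(0, 0.19) = 0.19 ≤ 0.19.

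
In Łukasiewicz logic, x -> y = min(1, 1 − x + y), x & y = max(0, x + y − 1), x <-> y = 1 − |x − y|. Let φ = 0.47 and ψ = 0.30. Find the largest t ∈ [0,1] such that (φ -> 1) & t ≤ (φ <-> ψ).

φ -> 1 = min(1, 1 − 0.47 + 1.00) = min(1, 1.53) = 1.00
So the left factor is φ -> 1 = 1.00.
φ <-> ψ = 1 − |0.47 − 0.30| = 1 − 0.17 = 0.83
So the right-hand bound is φ <-> ψ = 0.83.
The residuum of the Łukasiewicz t-norm gives the supremum: min(1, 1 − 1.00 + 0.83).
1 − 1.00 + 0.83 = 0.83, so t = min(1, 0.83) = 0.83.
Check: 1.00 & 0.83 = max(0, 0.83) = 0.83 ≤ 0.83.

0.83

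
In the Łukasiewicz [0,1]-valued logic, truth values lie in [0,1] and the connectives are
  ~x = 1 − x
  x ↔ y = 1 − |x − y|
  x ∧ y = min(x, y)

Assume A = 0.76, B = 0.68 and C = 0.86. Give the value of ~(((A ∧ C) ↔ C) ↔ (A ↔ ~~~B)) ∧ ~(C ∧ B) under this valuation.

0.32

A ∧ C = min(0.76, 0.86) = 0.76
(A ∧ C) ↔ C = 1 − |0.76 − 0.86| = 1 − 0.10 = 0.90
~B = 1 − 0.68 = 0.32
~~B = 1 − 0.32 = 0.68
~~~B = 1 − 0.68 = 0.32
A ↔ ~~~B = 1 − |0.76 − 0.32| = 1 − 0.44 = 0.56
((A ∧ C) ↔ C) ↔ (A ↔ ~~~B) = 1 − |0.90 − 0.56| = 1 − 0.34 = 0.66
~(((A ∧ C) ↔ C) ↔ (A ↔ ~~~B)) = 1 − 0.66 = 0.34
C ∧ B = min(0.86, 0.68) = 0.68
~(C ∧ B) = 1 − 0.68 = 0.32
~(((A ∧ C) ↔ C) ↔ (A ↔ ~~~B)) ∧ ~(C ∧ B) = min(0.34, 0.32) = 0.32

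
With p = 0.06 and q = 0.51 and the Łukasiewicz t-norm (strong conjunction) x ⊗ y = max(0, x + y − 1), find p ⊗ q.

0.00

p ⊗ q = max(0, 0.06 + 0.51 − 1) = max(0, -0.43) = 0.00
For comparison, the Gödel (minimum) t-norm min(x, y) would give 0.06.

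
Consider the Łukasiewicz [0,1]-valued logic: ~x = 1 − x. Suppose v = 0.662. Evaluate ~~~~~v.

0.338

~v = 1 − 0.662 = 0.338
~~v = 1 − 0.338 = 0.662
~~~v = 1 − 0.662 = 0.338
~~~~v = 1 − 0.338 = 0.662
~~~~~v = 1 − 0.662 = 0.338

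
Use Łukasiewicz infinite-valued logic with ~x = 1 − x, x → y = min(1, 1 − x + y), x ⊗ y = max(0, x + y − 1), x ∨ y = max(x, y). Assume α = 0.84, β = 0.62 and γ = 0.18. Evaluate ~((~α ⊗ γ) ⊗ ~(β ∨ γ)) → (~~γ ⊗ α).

~α = 1 − 0.84 = 0.16
~α ⊗ γ = max(0, 0.16 + 0.18 − 1) = max(0, -0.66) = 0.00
β ∨ γ = max(0.62, 0.18) = 0.62
~(β ∨ γ) = 1 − 0.62 = 0.38
(~α ⊗ γ) ⊗ ~(β ∨ γ) = max(0, 0.00 + 0.38 − 1) = max(0, -0.62) = 0.00
~((~α ⊗ γ) ⊗ ~(β ∨ γ)) = 1 − 0.00 = 1.00
~γ = 1 − 0.18 = 0.82
~~γ = 1 − 0.82 = 0.18
~~γ ⊗ α = max(0, 0.18 + 0.84 − 1) = max(0, 0.02) = 0.02
~((~α ⊗ γ) ⊗ ~(β ∨ γ)) → (~~γ ⊗ α) = min(1, 1 − 1.00 + 0.02) = min(1, 0.02) = 0.02

0.02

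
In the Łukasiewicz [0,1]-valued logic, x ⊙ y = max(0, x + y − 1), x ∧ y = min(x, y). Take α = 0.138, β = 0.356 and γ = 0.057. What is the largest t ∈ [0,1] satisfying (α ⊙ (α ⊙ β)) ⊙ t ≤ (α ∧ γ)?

1.000

α ⊙ β = max(0, 0.138 + 0.356 − 1) = max(0, -0.506) = 0.000
α ⊙ (α ⊙ β) = max(0, 0.138 + 0.000 − 1) = max(0, -0.862) = 0.000
So the left factor is α ⊙ (α ⊙ β) = 0.000.
α ∧ γ = min(0.138, 0.057) = 0.057
So the right-hand bound is α ∧ γ = 0.057.
The residuum of the Łukasiewicz t-norm gives the supremum: min(1, 1 − 0.000 + 0.057).
1 − 0.000 + 0.057 = 1.057, so t = min(1, 1.057) = 1.000.
Check: 0.000 ⊙ 1.000 = max(0, 0.000) = 0.000 ≤ 0.057.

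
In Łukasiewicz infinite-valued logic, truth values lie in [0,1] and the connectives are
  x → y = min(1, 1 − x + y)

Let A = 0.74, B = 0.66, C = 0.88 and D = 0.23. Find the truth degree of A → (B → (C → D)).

0.95

C → D = min(1, 1 − 0.88 + 0.23) = min(1, 0.35) = 0.35
B → (C → D) = min(1, 1 − 0.66 + 0.35) = min(1, 0.69) = 0.69
A → (B → (C → D)) = min(1, 1 − 0.74 + 0.69) = min(1, 0.95) = 0.95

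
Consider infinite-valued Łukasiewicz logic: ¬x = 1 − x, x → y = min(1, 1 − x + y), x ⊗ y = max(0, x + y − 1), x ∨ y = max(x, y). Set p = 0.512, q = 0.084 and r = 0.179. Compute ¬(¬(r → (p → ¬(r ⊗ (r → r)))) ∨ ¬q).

r → r = min(1, 1 − 0.179 + 0.179) = min(1, 1.000) = 1.000
r ⊗ (r → r) = max(0, 0.179 + 1.000 − 1) = max(0, 0.179) = 0.179
¬(r ⊗ (r → r)) = 1 − 0.179 = 0.821
p → ¬(r ⊗ (r → r)) = min(1, 1 − 0.512 + 0.821) = min(1, 1.309) = 1.000
r → (p → ¬(r ⊗ (r → r))) = min(1, 1 − 0.179 + 1.000) = min(1, 1.821) = 1.000
¬(r → (p → ¬(r ⊗ (r → r)))) = 1 − 1.000 = 0.000
¬q = 1 − 0.084 = 0.916
¬(r → (p → ¬(r ⊗ (r → r)))) ∨ ¬q = max(0.000, 0.916) = 0.916
¬(¬(r → (p → ¬(r ⊗ (r → r)))) ∨ ¬q) = 1 − 0.916 = 0.084

0.084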